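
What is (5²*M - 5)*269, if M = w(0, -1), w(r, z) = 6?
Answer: 39005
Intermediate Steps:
M = 6
(5²*M - 5)*269 = (5²*6 - 5)*269 = (25*6 - 5)*269 = (150 - 5)*269 = 145*269 = 39005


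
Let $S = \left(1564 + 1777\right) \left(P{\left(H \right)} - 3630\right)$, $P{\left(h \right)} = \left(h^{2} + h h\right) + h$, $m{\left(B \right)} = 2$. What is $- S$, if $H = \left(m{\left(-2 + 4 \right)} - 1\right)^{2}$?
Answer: $12117807$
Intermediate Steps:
$H = 1$ ($H = \left(2 - 1\right)^{2} = 1^{2} = 1$)
$P{\left(h \right)} = h + 2 h^{2}$ ($P{\left(h \right)} = \left(h^{2} + h^{2}\right) + h = 2 h^{2} + h = h + 2 h^{2}$)
$S = -12117807$ ($S = \left(1564 + 1777\right) \left(1 \left(1 + 2 \cdot 1\right) - 3630\right) = 3341 \left(1 \left(1 + 2\right) - 3630\right) = 3341 \left(1 \cdot 3 - 3630\right) = 3341 \left(3 - 3630\right) = 3341 \left(-3627\right) = -12117807$)
$- S = \left(-1\right) \left(-12117807\right) = 12117807$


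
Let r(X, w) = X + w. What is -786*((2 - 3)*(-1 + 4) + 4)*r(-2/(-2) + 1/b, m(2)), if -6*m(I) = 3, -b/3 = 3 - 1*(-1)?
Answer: -655/2 ≈ -327.50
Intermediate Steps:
b = -12 (b = -3*(3 - 1*(-1)) = -3*(3 + 1) = -3*4 = -12)
m(I) = -1/2 (m(I) = -1/6*3 = -1/2)
-786*((2 - 3)*(-1 + 4) + 4)*r(-2/(-2) + 1/b, m(2)) = -786*((2 - 3)*(-1 + 4) + 4)*((-2/(-2) + 1/(-12)) - 1/2) = -786*(-1*3 + 4)*((-2*(-1/2) + 1*(-1/12)) - 1/2) = -786*(-3 + 4)*((1 - 1/12) - 1/2) = -786*(11/12 - 1/2) = -786*5/12 = -655/2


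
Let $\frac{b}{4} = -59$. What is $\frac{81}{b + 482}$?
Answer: $\frac{27}{82} \approx 0.32927$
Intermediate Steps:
$b = -236$ ($b = 4 \left(-59\right) = -236$)
$\frac{81}{b + 482} = \frac{81}{-236 + 482} = \frac{81}{246} = 81 \cdot \frac{1}{246} = \frac{27}{82}$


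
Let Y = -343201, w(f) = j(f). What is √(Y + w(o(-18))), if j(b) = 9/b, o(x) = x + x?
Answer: I*√1372805/2 ≈ 585.83*I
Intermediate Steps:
o(x) = 2*x
w(f) = 9/f
√(Y + w(o(-18))) = √(-343201 + 9/((2*(-18)))) = √(-343201 + 9/(-36)) = √(-343201 + 9*(-1/36)) = √(-343201 - ¼) = √(-1372805/4) = I*√1372805/2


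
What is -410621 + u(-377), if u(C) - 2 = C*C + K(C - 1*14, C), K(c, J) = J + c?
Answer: -269258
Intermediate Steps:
u(C) = -12 + C² + 2*C (u(C) = 2 + (C*C + (C + (C - 1*14))) = 2 + (C² + (C + (C - 14))) = 2 + (C² + (C + (-14 + C))) = 2 + (C² + (-14 + 2*C)) = 2 + (-14 + C² + 2*C) = -12 + C² + 2*C)
-410621 + u(-377) = -410621 + (-12 + (-377)² + 2*(-377)) = -410621 + (-12 + 142129 - 754) = -410621 + 141363 = -269258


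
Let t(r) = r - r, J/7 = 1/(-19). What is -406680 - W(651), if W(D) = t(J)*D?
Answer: -406680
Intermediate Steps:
J = -7/19 (J = 7/(-19) = 7*(-1/19) = -7/19 ≈ -0.36842)
t(r) = 0
W(D) = 0 (W(D) = 0*D = 0)
-406680 - W(651) = -406680 - 1*0 = -406680 + 0 = -406680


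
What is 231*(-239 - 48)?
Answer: -66297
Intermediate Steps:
231*(-239 - 48) = 231*(-287) = -66297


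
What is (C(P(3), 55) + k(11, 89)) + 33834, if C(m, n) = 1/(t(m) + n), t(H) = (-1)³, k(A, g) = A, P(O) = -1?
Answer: 1827631/54 ≈ 33845.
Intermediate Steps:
t(H) = -1
C(m, n) = 1/(-1 + n)
(C(P(3), 55) + k(11, 89)) + 33834 = (1/(-1 + 55) + 11) + 33834 = (1/54 + 11) + 33834 = 595/54 + 33834 = 1827631/54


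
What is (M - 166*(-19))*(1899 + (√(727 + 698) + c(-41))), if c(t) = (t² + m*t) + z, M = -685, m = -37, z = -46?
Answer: 12470919 + 12345*√57 ≈ 1.2564e+7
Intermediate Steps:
c(t) = -46 + t² - 37*t (c(t) = (t² - 37*t) - 46 = -46 + t² - 37*t)
(M - 166*(-19))*(1899 + (√(727 + 698) + c(-41))) = (-685 - 166*(-19))*(1899 + (√(727 + 698) + (-46 + (-41)² - 37*(-41)))) = (-685 + 3154)*(1899 + (√1425 + (-46 + 1681 + 1517))) = 2469*(1899 + (5*√57 + 3152)) = 2469*(1899 + (3152 + 5*√57)) = 2469*(5051 + 5*√57) = 12470919 + 12345*√57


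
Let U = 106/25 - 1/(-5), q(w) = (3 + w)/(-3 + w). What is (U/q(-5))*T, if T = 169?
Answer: 75036/25 ≈ 3001.4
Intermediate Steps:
q(w) = (3 + w)/(-3 + w)
U = 111/25 (U = 106*(1/25) - 1*(-⅕) = 106/25 + ⅕ = 111/25 ≈ 4.4400)
(U/q(-5))*T = ((111/25)/((3 - 5)/(-3 - 5)))*169 = ((111/25)/(-2/(-8)))*169 = ((111/25)/(-⅛*(-2)))*169 = ((111/25)/(¼))*169 = (4*(111/25))*169 = (444/25)*169 = 75036/25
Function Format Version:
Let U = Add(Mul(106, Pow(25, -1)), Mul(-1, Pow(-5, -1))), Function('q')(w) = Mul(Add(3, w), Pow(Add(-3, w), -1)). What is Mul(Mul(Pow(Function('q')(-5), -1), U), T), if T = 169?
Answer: Rational(75036, 25) ≈ 3001.4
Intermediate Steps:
Function('q')(w) = Mul(Pow(Add(-3, w), -1), Add(3, w))
U = Rational(111, 25) (U = Add(Mul(106, Rational(1, 25)), Mul(-1, Rational(-1, 5))) = Add(Rational(106, 25), Rational(1, 5)) = Rational(111, 25) ≈ 4.4400)
Mul(Mul(Pow(Function('q')(-5), -1), U), T) = Mul(Mul(Pow(Mul(Pow(Add(-3, -5), -1), Add(3, -5)), -1), Rational(111, 25)), 169) = Mul(Mul(Pow(Mul(Pow(-8, -1), -2), -1), Rational(111, 25)), 169) = Mul(Mul(Pow(Mul(Rational(-1, 8), -2), -1), Rational(111, 25)), 169) = Mul(Mul(Pow(Rational(1, 4), -1), Rational(111, 25)), 169) = Mul(Mul(4, Rational(111, 25)), 169) = Mul(Rational(444, 25), 169) = Rational(75036, 25)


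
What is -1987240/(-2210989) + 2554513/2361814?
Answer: 795499338209/401688059542 ≈ 1.9804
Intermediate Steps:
-1987240/(-2210989) + 2554513/2361814 = -1987240*(-1/2210989) + 2554513*(1/2361814) = 1987240/2210989 + 196501/181678 = 795499338209/401688059542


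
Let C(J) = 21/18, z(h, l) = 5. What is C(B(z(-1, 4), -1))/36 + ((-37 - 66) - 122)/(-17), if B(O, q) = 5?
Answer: 48719/3672 ≈ 13.268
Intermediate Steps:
C(J) = 7/6 (C(J) = 21*(1/18) = 7/6)
C(B(z(-1, 4), -1))/36 + ((-37 - 66) - 122)/(-17) = (7/6)/36 + ((-37 - 66) - 122)/(-17) = (7/6)*(1/36) + (-103 - 122)*(-1/17) = 7/216 - 225*(-1/17) = 7/216 + 225/17 = 48719/3672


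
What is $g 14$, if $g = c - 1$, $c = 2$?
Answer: $14$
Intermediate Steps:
$g = 1$ ($g = 2 - 1 = 1$)
$g 14 = 1 \cdot 14 = 14$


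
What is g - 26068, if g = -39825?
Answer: -65893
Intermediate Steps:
g - 26068 = -39825 - 26068 = -65893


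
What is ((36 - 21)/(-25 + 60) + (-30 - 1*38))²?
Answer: 223729/49 ≈ 4565.9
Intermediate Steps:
((36 - 21)/(-25 + 60) + (-30 - 1*38))² = (15/35 + (-30 - 38))² = (15*(1/35) - 68)² = (3/7 - 68)² = (-473/7)² = 223729/49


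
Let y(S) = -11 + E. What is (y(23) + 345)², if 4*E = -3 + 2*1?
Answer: 1782225/16 ≈ 1.1139e+5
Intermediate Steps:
E = -¼ (E = (-3 + 2*1)/4 = (-3 + 2)/4 = (¼)*(-1) = -¼ ≈ -0.25000)
y(S) = -45/4 (y(S) = -11 - ¼ = -45/4)
(y(23) + 345)² = (-45/4 + 345)² = (1335/4)² = 1782225/16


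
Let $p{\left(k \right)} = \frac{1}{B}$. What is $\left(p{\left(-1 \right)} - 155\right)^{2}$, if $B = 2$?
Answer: $\frac{95481}{4} \approx 23870.0$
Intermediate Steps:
$p{\left(k \right)} = \frac{1}{2}$
$\left(p{\left(-1 \right)} - 155\right)^{2} = \left(\frac{1}{2} - 155\right)^{2} = \left(- \frac{309}{2}\right)^{2} = \frac{95481}{4}$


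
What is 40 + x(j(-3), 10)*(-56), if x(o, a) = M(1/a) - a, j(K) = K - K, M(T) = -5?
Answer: 880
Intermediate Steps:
j(K) = 0
x(o, a) = -5 - a
40 + x(j(-3), 10)*(-56) = 40 + (-5 - 1*10)*(-56) = 40 + (-5 - 10)*(-56) = 40 - 15*(-56) = 40 + 840 = 880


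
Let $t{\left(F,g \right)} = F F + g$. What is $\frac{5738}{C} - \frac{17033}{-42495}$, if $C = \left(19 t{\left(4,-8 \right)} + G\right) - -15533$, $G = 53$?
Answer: $\frac{85316944}{111464385} \approx 0.76542$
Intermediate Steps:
$t{\left(F,g \right)} = g + F^{2}$ ($t{\left(F,g \right)} = F^{2} + g = g + F^{2}$)
$C = 15738$ ($C = \left(19 \left(-8 + 4^{2}\right) + 53\right) - -15533 = \left(19 \left(-8 + 16\right) + 53\right) + 15533 = \left(19 \cdot 8 + 53\right) + 15533 = \left(152 + 53\right) + 15533 = 205 + 15533 = 15738$)
$\frac{5738}{C} - \frac{17033}{-42495} = \frac{5738}{15738} - \frac{17033}{-42495} = 5738 \cdot \frac{1}{15738} - - \frac{17033}{42495} = \frac{2869}{7869} + \frac{17033}{42495} = \frac{85316944}{111464385}$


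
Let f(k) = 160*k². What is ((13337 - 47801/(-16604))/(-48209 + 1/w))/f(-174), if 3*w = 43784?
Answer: -404081348359/7073974985066230080 ≈ -5.7122e-8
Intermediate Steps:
w = 43784/3 (w = (⅓)*43784 = 43784/3 ≈ 14595.)
((13337 - 47801/(-16604))/(-48209 + 1/w))/f(-174) = ((13337 - 47801/(-16604))/(-48209 + 1/(43784/3)))/((160*(-174)²)) = ((13337 - 47801*(-1/16604))/(-48209 + 3/43784))/((160*30276)) = ((13337 + 47801/16604)/(-2110782853/43784))/4844160 = ((221495349/16604)*(-43784/2110782853))*(1/4844160) = -2424488090154/8761859622803*1/4844160 = -404081348359/7073974985066230080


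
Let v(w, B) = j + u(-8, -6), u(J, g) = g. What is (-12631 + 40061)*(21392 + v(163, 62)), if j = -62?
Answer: 584917320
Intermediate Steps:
v(w, B) = -68 (v(w, B) = -62 - 6 = -68)
(-12631 + 40061)*(21392 + v(163, 62)) = (-12631 + 40061)*(21392 - 68) = 27430*21324 = 584917320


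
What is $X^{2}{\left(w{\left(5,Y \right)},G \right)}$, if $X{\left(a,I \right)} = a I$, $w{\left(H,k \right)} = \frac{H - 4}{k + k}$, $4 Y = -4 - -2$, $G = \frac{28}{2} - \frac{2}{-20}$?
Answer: $\frac{19881}{100} \approx 198.81$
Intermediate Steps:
$G = \frac{141}{10}$ ($G = 28 \cdot \frac{1}{2} - - \frac{1}{10} = 14 + \frac{1}{10} = \frac{141}{10} \approx 14.1$)
$Y = - \frac{1}{2}$ ($Y = \frac{-4 - -2}{4} = \frac{-4 + 2}{4} = \frac{1}{4} \left(-2\right) = - \frac{1}{2} \approx -0.5$)
$w{\left(H,k \right)} = \frac{-4 + H}{2 k}$
$X{\left(a,I \right)} = I a$
$X^{2}{\left(w{\left(5,Y \right)},G \right)} = \left(\frac{141 \frac{-4 + 5}{2 \left(- \frac{1}{2}\right)}}{10}\right)^{2} = \left(\frac{141 \cdot \frac{1}{2} \left(-2\right) 1}{10}\right)^{2} = \left(\frac{141}{10} \left(-1\right)\right)^{2} = \left(- \frac{141}{10}\right)^{2} = \frac{19881}{100}$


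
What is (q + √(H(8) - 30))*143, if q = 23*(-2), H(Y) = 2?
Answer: -6578 + 286*I*√7 ≈ -6578.0 + 756.68*I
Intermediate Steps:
q = -46
(q + √(H(8) - 30))*143 = (-46 + √(2 - 30))*143 = (-46 + √(-28))*143 = (-46 + 2*I*√7)*143 = -6578 + 286*I*√7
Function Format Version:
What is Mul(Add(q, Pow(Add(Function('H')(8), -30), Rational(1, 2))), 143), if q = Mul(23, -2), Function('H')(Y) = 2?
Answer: Add(-6578, Mul(286, I, Pow(7, Rational(1, 2)))) ≈ Add(-6578.0, Mul(756.68, I))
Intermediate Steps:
q = -46
Mul(Add(q, Pow(Add(Function('H')(8), -30), Rational(1, 2))), 143) = Mul(Add(-46, Pow(Add(2, -30), Rational(1, 2))), 143) = Mul(Add(-46, Pow(-28, Rational(1, 2))), 143) = Mul(Add(-46, Mul(2, I, Pow(7, Rational(1, 2)))), 143) = Add(-6578, Mul(286, I, Pow(7, Rational(1, 2))))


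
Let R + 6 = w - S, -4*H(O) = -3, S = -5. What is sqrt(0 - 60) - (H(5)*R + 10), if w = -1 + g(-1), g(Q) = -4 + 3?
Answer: -31/4 + 2*I*sqrt(15) ≈ -7.75 + 7.746*I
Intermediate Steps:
g(Q) = -1
H(O) = 3/4 (H(O) = -1/4*(-3) = 3/4)
w = -2 (w = -1 - 1 = -2)
R = -3 (R = -6 + (-2 - 1*(-5)) = -6 + (-2 + 5) = -6 + 3 = -3)
sqrt(0 - 60) - (H(5)*R + 10) = sqrt(0 - 60) - ((3/4)*(-3) + 10) = sqrt(-60) - (-9/4 + 10) = 2*I*sqrt(15) - 1*31/4 = 2*I*sqrt(15) - 31/4 = -31/4 + 2*I*sqrt(15)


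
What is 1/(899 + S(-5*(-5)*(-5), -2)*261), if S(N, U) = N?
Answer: -1/31726 ≈ -3.1520e-5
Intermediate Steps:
1/(899 + S(-5*(-5)*(-5), -2)*261) = 1/(899 + (-5*(-5)*(-5))*261) = 1/(899 + (25*(-5))*261) = 1/(899 - 125*261) = 1/(899 - 32625) = 1/(-31726) = -1/31726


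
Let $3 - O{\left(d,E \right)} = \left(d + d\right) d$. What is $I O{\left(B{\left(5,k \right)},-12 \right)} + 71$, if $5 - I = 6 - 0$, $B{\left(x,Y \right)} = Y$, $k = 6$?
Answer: $140$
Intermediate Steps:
$O{\left(d,E \right)} = 3 - 2 d^{2}$ ($O{\left(d,E \right)} = 3 - \left(d + d\right) d = 3 - 2 d d = 3 - 2 d^{2}$)
$I = -1$ ($I = 5 - \left(6 - 0\right) = 5 - \left(6 + 0\right) = 5 - 6 = -1$)
$I O{\left(B{\left(5,k \right)},-12 \right)} + 71 = - (3 - 2 \cdot 6^{2}) + 71 = - (3 - 72) + 71 = \left(-1\right) \left(-69\right) + 71 = 69 + 71 = 140$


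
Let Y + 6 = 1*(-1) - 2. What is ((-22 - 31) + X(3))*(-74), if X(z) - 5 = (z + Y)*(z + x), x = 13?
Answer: 10656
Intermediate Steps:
Y = -9 (Y = -6 + (1*(-1) - 2) = -6 + (-1 - 2) = -6 - 3 = -9)
X(z) = 5 + (-9 + z)*(13 + z) (X(z) = 5 + (z - 9)*(z + 13) = 5 + (-9 + z)*(13 + z))
((-22 - 31) + X(3))*(-74) = ((-22 - 31) + (-112 + 3² + 4*3))*(-74) = (-53 + (-112 + 9 + 12))*(-74) = (-53 - 91)*(-74) = -144*(-74) = 10656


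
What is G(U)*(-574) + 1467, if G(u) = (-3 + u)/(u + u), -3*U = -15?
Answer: 6761/5 ≈ 1352.2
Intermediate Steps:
U = 5 (U = -1/3*(-15) = 5)
G(u) = (-3 + u)/(2*u) (G(u) = (-3 + u)/((2*u)) = (-3 + u)*(1/(2*u)) = (-3 + u)/(2*u))
G(U)*(-574) + 1467 = ((1/2)*(-3 + 5)/5)*(-574) + 1467 = ((1/2)*(1/5)*2)*(-574) + 1467 = (1/5)*(-574) + 1467 = -574/5 + 1467 = 6761/5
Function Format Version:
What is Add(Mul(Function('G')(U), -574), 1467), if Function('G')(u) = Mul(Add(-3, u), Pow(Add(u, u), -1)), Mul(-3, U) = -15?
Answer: Rational(6761, 5) ≈ 1352.2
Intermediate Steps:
U = 5 (U = Mul(Rational(-1, 3), -15) = 5)
Function('G')(u) = Mul(Rational(1, 2), Pow(u, -1), Add(-3, u)) (Function('G')(u) = Mul(Add(-3, u), Pow(Mul(2, u), -1)) = Mul(Add(-3, u), Mul(Rational(1, 2), Pow(u, -1))) = Mul(Rational(1, 2), Pow(u, -1), Add(-3, u)))
Add(Mul(Function('G')(U), -574), 1467) = Add(Mul(Mul(Rational(1, 2), Pow(5, -1), Add(-3, 5)), -574), 1467) = Add(Mul(Mul(Rational(1, 2), Rational(1, 5), 2), -574), 1467) = Add(Mul(Rational(1, 5), -574), 1467) = Add(Rational(-574, 5), 1467) = Rational(6761, 5)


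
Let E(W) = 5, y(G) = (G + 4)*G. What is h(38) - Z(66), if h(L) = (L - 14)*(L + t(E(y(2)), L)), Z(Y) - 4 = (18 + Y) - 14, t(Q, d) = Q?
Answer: 958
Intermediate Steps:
y(G) = G*(4 + G) (y(G) = (4 + G)*G = G*(4 + G))
Z(Y) = 8 + Y (Z(Y) = 4 + ((18 + Y) - 14) = 4 + (4 + Y) = 8 + Y)
h(L) = (-14 + L)*(5 + L) (h(L) = (L - 14)*(L + 5) = (-14 + L)*(5 + L))
h(38) - Z(66) = (-70 + 38**2 - 9*38) - (8 + 66) = (-70 + 1444 - 342) - 1*74 = 1032 - 74 = 958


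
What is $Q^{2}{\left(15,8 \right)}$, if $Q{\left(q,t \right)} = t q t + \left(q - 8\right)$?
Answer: $935089$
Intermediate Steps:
$Q{\left(q,t \right)} = -8 + q + q t^{2}$ ($Q{\left(q,t \right)} = q t t + \left(-8 + q\right) = q t^{2} + \left(-8 + q\right) = -8 + q + q t^{2}$)
$Q^{2}{\left(15,8 \right)} = \left(-8 + 15 + 15 \cdot 8^{2}\right)^{2} = \left(-8 + 15 + 15 \cdot 64\right)^{2} = \left(-8 + 15 + 960\right)^{2} = 967^{2} = 935089$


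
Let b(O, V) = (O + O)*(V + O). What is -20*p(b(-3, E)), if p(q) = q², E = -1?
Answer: -11520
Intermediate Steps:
b(O, V) = 2*O*(O + V) (b(O, V) = (2*O)*(O + V) = 2*O*(O + V))
-20*p(b(-3, E)) = -20*36*(-3 - 1)² = -20*(2*(-3)*(-4))² = -20*24² = -20*576 = -11520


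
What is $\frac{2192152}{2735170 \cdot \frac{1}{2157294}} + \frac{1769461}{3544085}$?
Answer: $\frac{335207903655384677}{193873499389} \approx 1.729 \cdot 10^{6}$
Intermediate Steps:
$\frac{2192152}{2735170 \cdot \frac{1}{2157294}} + \frac{1769461}{3544085} = \frac{2192152}{2735170 \cdot \frac{1}{2157294}} + 1769461 \cdot \frac{1}{3544085} = \frac{2192152}{\frac{1367585}{1078647}} + \frac{1769461}{3544085} = 2192152 \cdot \frac{1078647}{1367585} + \frac{1769461}{3544085} = \frac{2364558178344}{1367585} + \frac{1769461}{3544085} = \frac{335207903655384677}{193873499389}$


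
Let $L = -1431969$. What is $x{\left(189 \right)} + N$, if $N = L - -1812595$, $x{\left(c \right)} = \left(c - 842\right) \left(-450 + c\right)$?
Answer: $551059$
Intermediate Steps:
$x{\left(c \right)} = \left(-842 + c\right) \left(-450 + c\right)$
$N = 380626$ ($N = -1431969 - -1812595 = -1431969 + 1812595 = 380626$)
$x{\left(189 \right)} + N = \left(378900 + 189^{2} - 244188\right) + 380626 = \left(378900 + 35721 - 244188\right) + 380626 = 170433 + 380626 = 551059$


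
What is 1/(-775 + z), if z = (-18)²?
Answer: -1/451 ≈ -0.0022173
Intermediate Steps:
z = 324
1/(-775 + z) = 1/(-775 + 324) = 1/(-451) = -1/451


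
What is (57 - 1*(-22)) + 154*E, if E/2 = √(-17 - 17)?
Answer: 79 + 308*I*√34 ≈ 79.0 + 1795.9*I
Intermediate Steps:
E = 2*I*√34 (E = 2*√(-17 - 17) = 2*√(-34) = 2*(I*√34) = 2*I*√34 ≈ 11.662*I)
(57 - 1*(-22)) + 154*E = (57 - 1*(-22)) + 154*(2*I*√34) = (57 + 22) + 308*I*√34 = 79 + 308*I*√34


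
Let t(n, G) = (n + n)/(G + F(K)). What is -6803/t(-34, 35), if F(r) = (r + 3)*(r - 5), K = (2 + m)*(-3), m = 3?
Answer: 1870825/68 ≈ 27512.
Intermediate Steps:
K = -15 (K = (2 + 3)*(-3) = 5*(-3) = -15)
F(r) = (-5 + r)*(3 + r) (F(r) = (3 + r)*(-5 + r) = (-5 + r)*(3 + r))
t(n, G) = 2*n/(240 + G) (t(n, G) = (n + n)/(G + (-15 + (-15)² - 2*(-15))) = (2*n)/(G + (-15 + 225 + 30)) = (2*n)/(G + 240) = (2*n)/(240 + G) = 2*n/(240 + G))
-6803/t(-34, 35) = -6803/(2*(-34)/(240 + 35)) = -6803/(2*(-34)/275) = -6803/(2*(-34)*(1/275)) = -6803/(-68/275) = -6803*(-275/68) = 1870825/68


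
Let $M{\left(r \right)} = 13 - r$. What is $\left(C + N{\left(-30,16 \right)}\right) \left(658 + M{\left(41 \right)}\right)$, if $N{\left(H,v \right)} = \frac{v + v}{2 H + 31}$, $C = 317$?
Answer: $\frac{5771430}{29} \approx 1.9901 \cdot 10^{5}$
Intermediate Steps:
$N{\left(H,v \right)} = \frac{2 v}{31 + 2 H}$
$\left(C + N{\left(-30,16 \right)}\right) \left(658 + M{\left(41 \right)}\right) = \left(317 + 2 \cdot 16 \frac{1}{31 + 2 \left(-30\right)}\right) \left(658 + \left(13 - 41\right)\right) = \left(317 + 2 \cdot 16 \frac{1}{31 - 60}\right) \left(658 + \left(13 - 41\right)\right) = \left(317 + 2 \cdot 16 \frac{1}{-29}\right) \left(658 - 28\right) = \left(317 + 2 \cdot 16 \left(- \frac{1}{29}\right)\right) 630 = \left(317 - \frac{32}{29}\right) 630 = \frac{9161}{29} \cdot 630 = \frac{5771430}{29}$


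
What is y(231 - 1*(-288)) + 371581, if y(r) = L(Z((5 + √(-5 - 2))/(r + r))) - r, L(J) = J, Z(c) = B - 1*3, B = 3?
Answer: 371062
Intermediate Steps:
Z(c) = 0 (Z(c) = 3 - 1*3 = 3 - 3 = 0)
y(r) = -r (y(r) = 0 - r = -r)
y(231 - 1*(-288)) + 371581 = -(231 - 1*(-288)) + 371581 = -(231 + 288) + 371581 = -1*519 + 371581 = -519 + 371581 = 371062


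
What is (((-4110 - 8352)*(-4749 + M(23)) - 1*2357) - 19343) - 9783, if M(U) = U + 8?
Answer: 58764233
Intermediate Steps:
M(U) = 8 + U
(((-4110 - 8352)*(-4749 + M(23)) - 1*2357) - 19343) - 9783 = (((-4110 - 8352)*(-4749 + (8 + 23)) - 1*2357) - 19343) - 9783 = ((-12462*(-4749 + 31) - 2357) - 19343) - 9783 = ((-12462*(-4718) - 2357) - 19343) - 9783 = ((58795716 - 2357) - 19343) - 9783 = (58793359 - 19343) - 9783 = 58774016 - 9783 = 58764233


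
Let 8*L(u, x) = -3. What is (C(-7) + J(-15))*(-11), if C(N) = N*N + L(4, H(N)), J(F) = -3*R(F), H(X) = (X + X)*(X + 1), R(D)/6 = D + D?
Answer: -51799/8 ≈ -6474.9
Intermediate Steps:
R(D) = 12*D (R(D) = 6*(D + D) = 6*(2*D) = 12*D)
H(X) = 2*X*(1 + X) (H(X) = (2*X)*(1 + X) = 2*X*(1 + X))
L(u, x) = -3/8 (L(u, x) = (⅛)*(-3) = -3/8)
J(F) = -36*F
C(N) = -3/8 + N² (C(N) = N*N - 3/8 = N² - 3/8 = -3/8 + N²)
(C(-7) + J(-15))*(-11) = ((-3/8 + (-7)²) - 36*(-15))*(-11) = ((-3/8 + 49) + 540)*(-11) = (389/8 + 540)*(-11) = (4709/8)*(-11) = -51799/8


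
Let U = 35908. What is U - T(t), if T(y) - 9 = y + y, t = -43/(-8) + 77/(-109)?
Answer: 15647893/436 ≈ 35890.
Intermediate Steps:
t = 4071/872 (t = -43*(-⅛) + 77*(-1/109) = 43/8 - 77/109 = 4071/872 ≈ 4.6686)
T(y) = 9 + 2*y (T(y) = 9 + (y + y) = 9 + 2*y)
U - T(t) = 35908 - (9 + 2*(4071/872)) = 35908 - (9 + 4071/436) = 35908 - 1*7995/436 = 35908 - 7995/436 = 15647893/436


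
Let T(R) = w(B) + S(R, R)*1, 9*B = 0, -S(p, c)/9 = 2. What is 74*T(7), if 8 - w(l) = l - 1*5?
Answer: -370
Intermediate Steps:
S(p, c) = -18 (S(p, c) = -9*2 = -18)
B = 0 (B = (⅑)*0 = 0)
w(l) = 13 - l (w(l) = 8 - (l - 1*5) = 8 - (l - 5) = 8 - (-5 + l) = 8 + (5 - l) = 13 - l)
T(R) = -5 (T(R) = (13 - 1*0) - 18*1 = (13 + 0) - 18 = 13 - 18 = -5)
74*T(7) = 74*(-5) = -370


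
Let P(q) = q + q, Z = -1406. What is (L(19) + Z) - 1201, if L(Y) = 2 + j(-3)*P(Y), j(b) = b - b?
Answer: -2605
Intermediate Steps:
P(q) = 2*q
j(b) = 0
L(Y) = 2 (L(Y) = 2 + 0*(2*Y) = 2 + 0 = 2)
(L(19) + Z) - 1201 = (2 - 1406) - 1201 = -1404 - 1201 = -2605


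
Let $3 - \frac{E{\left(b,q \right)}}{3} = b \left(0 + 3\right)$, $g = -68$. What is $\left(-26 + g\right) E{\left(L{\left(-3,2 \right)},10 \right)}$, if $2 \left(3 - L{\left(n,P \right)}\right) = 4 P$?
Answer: $-1692$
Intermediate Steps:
$L{\left(n,P \right)} = 3 - 2 P$ ($L{\left(n,P \right)} = 3 - \frac{4 P}{2} = 3 - 2 P$)
$E{\left(b,q \right)} = 9 - 9 b$ ($E{\left(b,q \right)} = 9 - 3 b \left(0 + 3\right) = 9 - 3 b 3 = 9 - 3 \cdot 3 b = 9 - 9 b$)
$\left(-26 + g\right) E{\left(L{\left(-3,2 \right)},10 \right)} = \left(-26 - 68\right) \left(9 - 9 \left(3 - 4\right)\right) = - 94 \left(9 - 9 \left(3 - 4\right)\right) = - 94 \left(9 - -9\right) = - 94 \left(9 + 9\right) = \left(-94\right) 18 = -1692$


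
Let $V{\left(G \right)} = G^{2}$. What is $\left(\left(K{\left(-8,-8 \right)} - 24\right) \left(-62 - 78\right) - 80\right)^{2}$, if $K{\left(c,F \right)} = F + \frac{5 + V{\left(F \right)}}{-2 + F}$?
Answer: $28793956$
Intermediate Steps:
$K{\left(c,F \right)} = F + \frac{5 + F^{2}}{-2 + F}$
$\left(\left(K{\left(-8,-8 \right)} - 24\right) \left(-62 - 78\right) - 80\right)^{2} = \left(\left(\frac{5 - -16 + 2 \left(-8\right)^{2}}{-2 - 8} - 24\right) \left(-62 - 78\right) - 80\right)^{2} = \left(\left(\frac{5 + 16 + 2 \cdot 64}{-10} - 24\right) \left(-140\right) - 80\right)^{2} = \left(\left(- \frac{5 + 16 + 128}{10} - 24\right) \left(-140\right) - 80\right)^{2} = \left(\left(\left(- \frac{1}{10}\right) 149 - 24\right) \left(-140\right) - 80\right)^{2} = \left(\left(- \frac{149}{10} - 24\right) \left(-140\right) - 80\right)^{2} = \left(\left(- \frac{389}{10}\right) \left(-140\right) - 80\right)^{2} = \left(5446 - 80\right)^{2} = 5366^{2} = 28793956$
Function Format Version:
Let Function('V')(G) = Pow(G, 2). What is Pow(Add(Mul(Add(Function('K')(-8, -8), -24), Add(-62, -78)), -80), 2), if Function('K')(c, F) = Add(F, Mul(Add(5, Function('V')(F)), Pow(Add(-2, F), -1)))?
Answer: 28793956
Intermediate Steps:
Function('K')(c, F) = Add(F, Mul(Pow(Add(-2, F), -1), Add(5, Pow(F, 2)))) (Function('K')(c, F) = Add(F, Mul(Add(5, Pow(F, 2)), Pow(Add(-2, F), -1))) = Add(F, Mul(Pow(Add(-2, F), -1), Add(5, Pow(F, 2)))))
Pow(Add(Mul(Add(Function('K')(-8, -8), -24), Add(-62, -78)), -80), 2) = Pow(Add(Mul(Add(Mul(Pow(Add(-2, -8), -1), Add(5, Mul(-2, -8), Mul(2, Pow(-8, 2)))), -24), Add(-62, -78)), -80), 2) = Pow(Add(Mul(Add(Mul(Pow(-10, -1), Add(5, 16, Mul(2, 64))), -24), -140), -80), 2) = Pow(Add(Mul(Add(Mul(Rational(-1, 10), Add(5, 16, 128)), -24), -140), -80), 2) = Pow(Add(Mul(Add(Mul(Rational(-1, 10), 149), -24), -140), -80), 2) = Pow(Add(Mul(Add(Rational(-149, 10), -24), -140), -80), 2) = Pow(Add(Mul(Rational(-389, 10), -140), -80), 2) = Pow(Add(5446, -80), 2) = Pow(5366, 2) = 28793956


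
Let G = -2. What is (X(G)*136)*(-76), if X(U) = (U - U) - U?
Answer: -20672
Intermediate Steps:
X(U) = -U (X(U) = 0 - U = -U)
(X(G)*136)*(-76) = (-1*(-2)*136)*(-76) = (2*136)*(-76) = 272*(-76) = -20672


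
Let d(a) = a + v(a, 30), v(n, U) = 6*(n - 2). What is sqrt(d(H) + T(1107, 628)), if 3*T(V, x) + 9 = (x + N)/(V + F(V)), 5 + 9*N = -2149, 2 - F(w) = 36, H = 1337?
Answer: sqrt(96823414702)/3219 ≈ 96.665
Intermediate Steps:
F(w) = -34 (F(w) = 2 - 1*36 = 2 - 36 = -34)
N = -718/3 (N = -5/9 + (1/9)*(-2149) = -5/9 - 2149/9 = -718/3 ≈ -239.33)
v(n, U) = -12 + 6*n (v(n, U) = 6*(-2 + n) = -12 + 6*n)
T(V, x) = -3 + (-718/3 + x)/(3*(-34 + V)) (T(V, x) = -3 + ((x - 718/3)/(V - 34))/3 = -3 + ((-718/3 + x)/(-34 + V))/3 = -3 + (-718/3 + x)/(3*(-34 + V)))
d(a) = -12 + 7*a (d(a) = a + (-12 + 6*a) = -12 + 7*a)
sqrt(d(H) + T(1107, 628)) = sqrt((-12 + 7*1337) + (200 - 27*1107 + 3*628)/(9*(-34 + 1107))) = sqrt((-12 + 9359) + (1/9)*(200 - 29889 + 1884)/1073) = sqrt(9347 + (1/9)*(1/1073)*(-27805)) = sqrt(9347 - 27805/9657) = sqrt(90236174/9657) = sqrt(96823414702)/3219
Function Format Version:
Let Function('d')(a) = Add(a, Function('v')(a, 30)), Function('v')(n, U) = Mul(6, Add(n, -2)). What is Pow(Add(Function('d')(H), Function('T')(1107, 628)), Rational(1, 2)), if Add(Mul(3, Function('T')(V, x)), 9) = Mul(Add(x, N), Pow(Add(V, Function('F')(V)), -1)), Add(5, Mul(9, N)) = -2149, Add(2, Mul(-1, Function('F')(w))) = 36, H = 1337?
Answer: Mul(Rational(1, 3219), Pow(96823414702, Rational(1, 2))) ≈ 96.665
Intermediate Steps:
Function('F')(w) = -34 (Function('F')(w) = Add(2, Mul(-1, 36)) = Add(2, -36) = -34)
N = Rational(-718, 3) (N = Add(Rational(-5, 9), Mul(Rational(1, 9), -2149)) = Add(Rational(-5, 9), Rational(-2149, 9)) = Rational(-718, 3) ≈ -239.33)
Function('v')(n, U) = Add(-12, Mul(6, n)) (Function('v')(n, U) = Mul(6, Add(-2, n)) = Add(-12, Mul(6, n)))
Function('T')(V, x) = Add(-3, Mul(Rational(1, 3), Pow(Add(-34, V), -1), Add(Rational(-718, 3), x))) (Function('T')(V, x) = Add(-3, Mul(Rational(1, 3), Mul(Add(x, Rational(-718, 3)), Pow(Add(V, -34), -1)))) = Add(-3, Mul(Rational(1, 3), Mul(Add(Rational(-718, 3), x), Pow(Add(-34, V), -1)))) = Add(-3, Mul(Rational(1, 3), Mul(Pow(Add(-34, V), -1), Add(Rational(-718, 3), x)))) = Add(-3, Mul(Rational(1, 3), Pow(Add(-34, V), -1), Add(Rational(-718, 3), x))))
Function('d')(a) = Add(-12, Mul(7, a)) (Function('d')(a) = Add(a, Add(-12, Mul(6, a))) = Add(-12, Mul(7, a)))
Pow(Add(Function('d')(H), Function('T')(1107, 628)), Rational(1, 2)) = Pow(Add(Add(-12, Mul(7, 1337)), Mul(Rational(1, 9), Pow(Add(-34, 1107), -1), Add(200, Mul(-27, 1107), Mul(3, 628)))), Rational(1, 2)) = Pow(Add(Add(-12, 9359), Mul(Rational(1, 9), Pow(1073, -1), Add(200, -29889, 1884))), Rational(1, 2)) = Pow(Add(9347, Mul(Rational(1, 9), Rational(1, 1073), -27805)), Rational(1, 2)) = Pow(Add(9347, Rational(-27805, 9657)), Rational(1, 2)) = Pow(Rational(90236174, 9657), Rational(1, 2)) = Mul(Rational(1, 3219), Pow(96823414702, Rational(1, 2)))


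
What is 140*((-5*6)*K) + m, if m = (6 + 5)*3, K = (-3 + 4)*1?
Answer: -4167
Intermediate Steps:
K = 1 (K = 1*1 = 1)
m = 33 (m = 11*3 = 33)
140*((-5*6)*K) + m = 140*(-5*6*1) + 33 = 140*(-30*1) + 33 = 140*(-30) + 33 = -4200 + 33 = -4167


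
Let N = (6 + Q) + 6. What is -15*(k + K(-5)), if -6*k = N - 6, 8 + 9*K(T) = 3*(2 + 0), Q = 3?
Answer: 155/6 ≈ 25.833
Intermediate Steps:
N = 15 (N = (6 + 3) + 6 = 9 + 6 = 15)
K(T) = -2/9 (K(T) = -8/9 + (3*(2 + 0))/9 = -8/9 + (3*2)/9 = -8/9 + (⅑)*6 = -8/9 + ⅔ = -2/9)
k = -3/2 (k = -(15 - 6)/6 = -⅙*9 = -3/2 ≈ -1.5000)
-15*(k + K(-5)) = -15*(-3/2 - 2/9) = -15*(-31/18) = 155/6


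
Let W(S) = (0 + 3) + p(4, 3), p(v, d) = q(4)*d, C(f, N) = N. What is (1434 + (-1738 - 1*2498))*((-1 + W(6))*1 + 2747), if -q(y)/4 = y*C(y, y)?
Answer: -7164714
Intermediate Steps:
q(y) = -4*y² (q(y) = -4*y*y = -4*y²)
p(v, d) = -64*d (p(v, d) = (-4*4²)*d = (-4*16)*d = -64*d)
W(S) = -189 (W(S) = (0 + 3) - 64*3 = 3 - 192 = -189)
(1434 + (-1738 - 1*2498))*((-1 + W(6))*1 + 2747) = (1434 + (-1738 - 1*2498))*((-1 - 189)*1 + 2747) = (1434 + (-1738 - 2498))*(-190*1 + 2747) = (1434 - 4236)*(-190 + 2747) = -2802*2557 = -7164714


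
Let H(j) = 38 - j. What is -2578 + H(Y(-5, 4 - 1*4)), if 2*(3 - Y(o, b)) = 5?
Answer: -5081/2 ≈ -2540.5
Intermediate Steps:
Y(o, b) = ½ (Y(o, b) = 3 - ½*5 = 3 - 5/2 = ½)
-2578 + H(Y(-5, 4 - 1*4)) = -2578 + (38 - 1*½) = -2578 + (38 - ½) = -2578 + 75/2 = -5081/2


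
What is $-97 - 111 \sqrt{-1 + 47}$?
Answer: $-97 - 111 \sqrt{46} \approx -849.84$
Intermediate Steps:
$-97 - 111 \sqrt{-1 + 47} = -97 - 111 \sqrt{46}$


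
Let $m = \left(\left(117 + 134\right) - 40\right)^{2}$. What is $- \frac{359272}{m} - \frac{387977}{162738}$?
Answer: $- \frac{75740330753}{7245258498} \approx -10.454$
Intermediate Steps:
$m = 44521$ ($m = \left(251 - 40\right)^{2} = 211^{2} = 44521$)
$- \frac{359272}{m} - \frac{387977}{162738} = - \frac{359272}{44521} - \frac{387977}{162738} = - \frac{75740330753}{7245258498}$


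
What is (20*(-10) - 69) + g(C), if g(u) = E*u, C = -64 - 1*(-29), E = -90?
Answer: 2881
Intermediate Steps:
C = -35 (C = -64 + 29 = -35)
g(u) = -90*u
(20*(-10) - 69) + g(C) = (20*(-10) - 69) - 90*(-35) = (-200 - 69) + 3150 = -269 + 3150 = 2881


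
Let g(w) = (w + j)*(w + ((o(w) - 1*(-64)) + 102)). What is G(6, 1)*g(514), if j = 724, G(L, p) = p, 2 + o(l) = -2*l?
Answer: -433300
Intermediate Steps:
o(l) = -2 - 2*l
g(w) = (164 - w)*(724 + w) (g(w) = (w + 724)*(w + (((-2 - 2*w) - 1*(-64)) + 102)) = (724 + w)*(w + (((-2 - 2*w) + 64) + 102)) = (724 + w)*(w + ((62 - 2*w) + 102)) = (724 + w)*(w + (164 - 2*w)) = (724 + w)*(164 - w) = (164 - w)*(724 + w))
G(6, 1)*g(514) = 1*(118736 - 1*514² - 560*514) = 1*(118736 - 1*264196 - 287840) = 1*(118736 - 264196 - 287840) = 1*(-433300) = -433300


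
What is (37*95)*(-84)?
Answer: -295260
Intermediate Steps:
(37*95)*(-84) = 3515*(-84) = -295260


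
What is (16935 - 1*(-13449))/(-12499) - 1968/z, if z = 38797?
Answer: -1203406080/484923703 ≈ -2.4816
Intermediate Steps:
(16935 - 1*(-13449))/(-12499) - 1968/z = (16935 - 1*(-13449))/(-12499) - 1968/38797 = (16935 + 13449)*(-1/12499) - 1968*1/38797 = 30384*(-1/12499) - 1968/38797 = -30384/12499 - 1968/38797 = -1203406080/484923703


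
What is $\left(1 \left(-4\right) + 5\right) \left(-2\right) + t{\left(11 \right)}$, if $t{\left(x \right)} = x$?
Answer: $9$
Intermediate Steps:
$\left(1 \left(-4\right) + 5\right) \left(-2\right) + t{\left(11 \right)} = \left(1 \left(-4\right) + 5\right) \left(-2\right) + 11 = \left(-4 + 5\right) \left(-2\right) + 11 = 1 \left(-2\right) + 11 = -2 + 11 = 9$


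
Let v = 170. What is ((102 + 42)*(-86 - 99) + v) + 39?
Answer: -26431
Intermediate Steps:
((102 + 42)*(-86 - 99) + v) + 39 = ((102 + 42)*(-86 - 99) + 170) + 39 = (144*(-185) + 170) + 39 = (-26640 + 170) + 39 = -26470 + 39 = -26431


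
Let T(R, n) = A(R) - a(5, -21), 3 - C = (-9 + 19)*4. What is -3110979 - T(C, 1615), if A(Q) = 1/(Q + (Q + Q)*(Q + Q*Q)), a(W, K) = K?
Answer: -306760154999/98605 ≈ -3.1110e+6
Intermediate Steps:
A(Q) = 1/(Q + 2*Q*(Q + Q**2)) (A(Q) = 1/(Q + (2*Q)*(Q + Q**2)) = 1/(Q + 2*Q*(Q + Q**2)))
C = -37 (C = 3 - (-9 + 19)*4 = 3 - 10*4 = 3 - 1*40 = 3 - 40 = -37)
T(R, n) = 21 + 1/(R*(1 + 2*R + 2*R**2)) (T(R, n) = 1/(R*(1 + 2*R + 2*R**2)) - 1*(-21) = 1/(R*(1 + 2*R + 2*R**2)) + 21 = 21 + 1/(R*(1 + 2*R + 2*R**2)))
-3110979 - T(C, 1615) = -3110979 - (21 + 1/((-37)*(1 + 2*(-37) + 2*(-37)**2))) = -3110979 - (21 - 1/(37*(1 - 74 + 2*1369))) = -3110979 - (21 - 1/(37*(1 - 74 + 2738))) = -3110979 - (21 - 1/37/2665) = -3110979 - (21 - 1/37*1/2665) = -3110979 - (21 - 1/98605) = -3110979 - 1*2070704/98605 = -3110979 - 2070704/98605 = -306760154999/98605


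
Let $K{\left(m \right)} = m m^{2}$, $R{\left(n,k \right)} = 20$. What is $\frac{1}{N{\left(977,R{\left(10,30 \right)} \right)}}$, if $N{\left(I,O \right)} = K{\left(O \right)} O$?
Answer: $\frac{1}{160000} \approx 6.25 \cdot 10^{-6}$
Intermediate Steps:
$K{\left(m \right)} = m^{3}$
$N{\left(I,O \right)} = O^{4}$ ($N{\left(I,O \right)} = O^{3} O = O^{4}$)
$\frac{1}{N{\left(977,R{\left(10,30 \right)} \right)}} = \frac{1}{20^{4}} = \frac{1}{160000}$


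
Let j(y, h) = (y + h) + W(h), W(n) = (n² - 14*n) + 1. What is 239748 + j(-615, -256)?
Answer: 307998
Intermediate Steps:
W(n) = 1 + n² - 14*n
j(y, h) = 1 + y + h² - 13*h (j(y, h) = (y + h) + (1 + h² - 14*h) = (h + y) + (1 + h² - 14*h) = 1 + y + h² - 13*h)
239748 + j(-615, -256) = 239748 + (1 - 615 + (-256)² - 13*(-256)) = 239748 + (1 - 615 + 65536 + 3328) = 239748 + 68250 = 307998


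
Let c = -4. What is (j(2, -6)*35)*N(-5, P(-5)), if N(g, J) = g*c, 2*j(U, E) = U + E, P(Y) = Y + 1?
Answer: -1400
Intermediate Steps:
P(Y) = 1 + Y
j(U, E) = E/2 + U/2 (j(U, E) = (U + E)/2 = (E + U)/2 = E/2 + U/2)
N(g, J) = -4*g (N(g, J) = g*(-4) = -4*g)
(j(2, -6)*35)*N(-5, P(-5)) = (((½)*(-6) + (½)*2)*35)*(-4*(-5)) = ((-3 + 1)*35)*20 = -2*35*20 = -70*20 = -1400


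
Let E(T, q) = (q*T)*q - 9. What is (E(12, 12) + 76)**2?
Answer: 3222025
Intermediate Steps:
E(T, q) = -9 + T*q**2 (E(T, q) = (T*q)*q - 9 = T*q**2 - 9 = -9 + T*q**2)
(E(12, 12) + 76)**2 = ((-9 + 12*12**2) + 76)**2 = ((-9 + 12*144) + 76)**2 = ((-9 + 1728) + 76)**2 = (1719 + 76)**2 = 1795**2 = 3222025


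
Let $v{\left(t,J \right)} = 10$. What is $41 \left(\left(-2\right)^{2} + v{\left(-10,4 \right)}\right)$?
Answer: $574$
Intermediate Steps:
$41 \left(\left(-2\right)^{2} + v{\left(-10,4 \right)}\right) = 41 \left(\left(-2\right)^{2} + 10\right) = 41 \left(4 + 10\right) = 41 \cdot 14 = 574$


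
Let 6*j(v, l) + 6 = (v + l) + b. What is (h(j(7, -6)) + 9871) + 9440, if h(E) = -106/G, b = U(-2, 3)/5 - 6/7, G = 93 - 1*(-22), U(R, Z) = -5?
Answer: 2220659/115 ≈ 19310.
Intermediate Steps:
G = 115 (G = 93 + 22 = 115)
b = -13/7 (b = -5/5 - 6/7 = -5*⅕ - 6*⅐ = -1 - 6/7 = -13/7 ≈ -1.8571)
j(v, l) = -55/42 + l/6 + v/6 (j(v, l) = -1 + ((v + l) - 13/7)/6 = -1 + ((l + v) - 13/7)/6 = -1 + (-13/7 + l + v)/6 = -1 + (-13/42 + l/6 + v/6) = -55/42 + l/6 + v/6)
h(E) = -106/115
(h(j(7, -6)) + 9871) + 9440 = (-106/115 + 9871) + 9440 = 1135059/115 + 9440 = 2220659/115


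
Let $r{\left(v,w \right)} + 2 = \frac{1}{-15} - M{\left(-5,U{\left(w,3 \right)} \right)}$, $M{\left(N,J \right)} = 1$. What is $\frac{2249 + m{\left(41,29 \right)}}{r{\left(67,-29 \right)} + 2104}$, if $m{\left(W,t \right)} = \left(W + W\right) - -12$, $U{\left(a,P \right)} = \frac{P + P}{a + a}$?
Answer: $\frac{35145}{31514} \approx 1.1152$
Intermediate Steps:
$U{\left(a,P \right)} = \frac{P}{a}$ ($U{\left(a,P \right)} = \frac{2 P}{2 a} = 2 P \frac{1}{2 a} = \frac{P}{a}$)
$m{\left(W,t \right)} = 12 + 2 W$ ($m{\left(W,t \right)} = 2 W + 12 = 12 + 2 W$)
$r{\left(v,w \right)} = - \frac{46}{15}$ ($r{\left(v,w \right)} = -2 + \left(\frac{1}{-15} - 1\right) = -2 - \frac{16}{15} = - \frac{46}{15}$)
$\frac{2249 + m{\left(41,29 \right)}}{r{\left(67,-29 \right)} + 2104} = \frac{2249 + \left(12 + 2 \cdot 41\right)}{- \frac{46}{15} + 2104} = \frac{2249 + \left(12 + 82\right)}{\frac{31514}{15}} = \left(2249 + 94\right) \frac{15}{31514} = 2343 \cdot \frac{15}{31514} = \frac{35145}{31514}$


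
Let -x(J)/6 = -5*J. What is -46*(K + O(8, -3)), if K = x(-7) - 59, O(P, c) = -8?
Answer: 12742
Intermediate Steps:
x(J) = 30*J (x(J) = -(-30)*J = 30*J)
K = -269 (K = 30*(-7) - 59 = -210 - 59 = -269)
-46*(K + O(8, -3)) = -46*(-269 - 8) = -46*(-277) = 12742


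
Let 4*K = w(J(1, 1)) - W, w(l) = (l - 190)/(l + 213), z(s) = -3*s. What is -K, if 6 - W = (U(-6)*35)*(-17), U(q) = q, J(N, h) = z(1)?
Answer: -748247/840 ≈ -890.77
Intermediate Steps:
J(N, h) = -3 (J(N, h) = -3*1 = -3)
w(l) = (-190 + l)/(213 + l)
W = -3564 (W = 6 - (-6*35)*(-17) = 6 - (-210)*(-17) = 6 - 1*3570 = 6 - 3570 = -3564)
K = 748247/840 (K = ((-190 - 3)/(213 - 3) - 1*(-3564))/4 = (-193/210 + 3564)/4 = (¼)*(748247/210) = 748247/840 ≈ 890.77)
-K = -1*748247/840 = -748247/840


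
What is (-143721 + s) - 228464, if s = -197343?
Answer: -569528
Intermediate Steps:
(-143721 + s) - 228464 = (-143721 - 197343) - 228464 = -341064 - 228464 = -569528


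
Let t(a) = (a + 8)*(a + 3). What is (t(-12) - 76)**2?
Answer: 1600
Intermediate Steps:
t(a) = (3 + a)*(8 + a) (t(a) = (8 + a)*(3 + a) = (3 + a)*(8 + a))
(t(-12) - 76)**2 = ((24 + (-12)**2 + 11*(-12)) - 76)**2 = ((24 + 144 - 132) - 76)**2 = (36 - 76)**2 = (-40)**2 = 1600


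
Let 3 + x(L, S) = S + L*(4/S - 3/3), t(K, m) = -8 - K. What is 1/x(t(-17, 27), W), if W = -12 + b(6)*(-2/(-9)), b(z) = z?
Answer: -24/625 ≈ -0.038400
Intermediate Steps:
W = -32/3 (W = -12 + 6*(-2/(-9)) = -12 + 6*(-2*(-⅑)) = -12 + 6*(2/9) = -12 + 4/3 = -32/3 ≈ -10.667)
x(L, S) = -3 + S + L*(-1 + 4/S) (x(L, S) = -3 + (S + L*(4/S - 3/3)) = -3 + (S + L*(4/S - 3*⅓)) = -3 + (S + L*(4/S - 1)) = -3 + (S + L*(-1 + 4/S)) = -3 + S + L*(-1 + 4/S))
1/x(t(-17, 27), W) = 1/(-3 - 32/3 - (-8 - 1*(-17)) + 4*(-8 - 1*(-17))/(-32/3)) = 1/(-3 - 32/3 - (-8 + 17) + 4*(-8 + 17)*(-3/32)) = 1/(-3 - 32/3 - 1*9 + 4*9*(-3/32)) = 1/(-3 - 32/3 - 9 - 27/8) = 1/(-625/24) = -24/625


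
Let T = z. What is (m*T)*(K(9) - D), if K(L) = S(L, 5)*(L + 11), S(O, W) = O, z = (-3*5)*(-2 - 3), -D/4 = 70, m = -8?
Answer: -276000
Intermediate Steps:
D = -280 (D = -4*70 = -280)
z = 75 (z = -15*(-5) = 75)
T = 75
K(L) = L*(11 + L) (K(L) = L*(L + 11) = L*(11 + L))
(m*T)*(K(9) - D) = (-8*75)*(9*(11 + 9) - 1*(-280)) = -600*(9*20 + 280) = -600*(180 + 280) = -600*460 = -276000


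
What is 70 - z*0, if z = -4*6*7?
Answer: 70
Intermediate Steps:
z = -168 (z = -24*7 = -168)
70 - z*0 = 70 - (-168)*0 = 70 - 1*0 = 70 + 0 = 70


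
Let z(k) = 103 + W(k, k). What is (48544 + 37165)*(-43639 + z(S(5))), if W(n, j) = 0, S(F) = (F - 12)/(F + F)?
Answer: -3731427024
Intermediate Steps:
S(F) = (-12 + F)/(2*F) (S(F) = (-12 + F)/((2*F)) = (-12 + F)*(1/(2*F)) = (-12 + F)/(2*F))
z(k) = 103 (z(k) = 103 + 0 = 103)
(48544 + 37165)*(-43639 + z(S(5))) = (48544 + 37165)*(-43639 + 103) = 85709*(-43536) = -3731427024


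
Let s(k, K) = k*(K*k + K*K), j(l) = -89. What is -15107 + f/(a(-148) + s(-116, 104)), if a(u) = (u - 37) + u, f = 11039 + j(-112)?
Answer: -145464573/9629 ≈ -15107.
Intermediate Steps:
s(k, K) = k*(K² + K*k) (s(k, K) = k*(K*k + K²) = k*(K² + K*k))
f = 10950 (f = 11039 - 89 = 10950)
a(u) = -37 + 2*u (a(u) = (-37 + u) + u = -37 + 2*u)
-15107 + f/(a(-148) + s(-116, 104)) = -15107 + 10950/((-37 + 2*(-148)) + 104*(-116)*(104 - 116)) = -15107 + 10950/((-37 - 296) + 104*(-116)*(-12)) = -15107 + 10950/(-333 + 144768) = -15107 + 10950/144435 = -15107 + 10950*(1/144435) = -15107 + 730/9629 = -145464573/9629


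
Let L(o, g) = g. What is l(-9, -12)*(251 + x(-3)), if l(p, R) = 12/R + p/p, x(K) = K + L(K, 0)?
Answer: 0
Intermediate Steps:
x(K) = K (x(K) = K + 0 = K)
l(p, R) = 1 + 12/R (l(p, R) = 12/R + 1 = 1 + 12/R)
l(-9, -12)*(251 + x(-3)) = ((12 - 12)/(-12))*(251 - 3) = -1/12*0*248 = 0*248 = 0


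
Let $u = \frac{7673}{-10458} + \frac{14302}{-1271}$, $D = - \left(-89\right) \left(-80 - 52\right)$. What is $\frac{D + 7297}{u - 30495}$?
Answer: $\frac{59163217218}{405502461109} \approx 0.1459$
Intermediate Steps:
$D = -11748$ ($D = - \left(-89\right) \left(-132\right) = \left(-1\right) 11748 = -11748$)
$u = - \frac{159322699}{13292118}$ ($u = 7673 \left(- \frac{1}{10458}\right) + 14302 \left(- \frac{1}{1271}\right) = - \frac{7673}{10458} - \frac{14302}{1271} = - \frac{159322699}{13292118} \approx -11.986$)
$\frac{D + 7297}{u - 30495} = \frac{-11748 + 7297}{- \frac{159322699}{13292118} - 30495} = - \frac{4451}{- \frac{405502461109}{13292118}} = \left(-4451\right) \left(- \frac{13292118}{405502461109}\right) = \frac{59163217218}{405502461109}$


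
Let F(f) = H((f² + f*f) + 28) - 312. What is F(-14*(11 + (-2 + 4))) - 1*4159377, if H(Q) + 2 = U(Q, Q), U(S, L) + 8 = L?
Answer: -4093423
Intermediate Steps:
U(S, L) = -8 + L
H(Q) = -10 + Q (H(Q) = -2 + (-8 + Q) = -10 + Q)
F(f) = -294 + 2*f² (F(f) = (-10 + ((f² + f*f) + 28)) - 312 = (-10 + ((f² + f²) + 28)) - 312 = (-10 + (2*f² + 28)) - 312 = (-10 + (28 + 2*f²)) - 312 = (18 + 2*f²) - 312 = -294 + 2*f²)
F(-14*(11 + (-2 + 4))) - 1*4159377 = (-294 + 2*(-14*(11 + (-2 + 4)))²) - 1*4159377 = (-294 + 2*(-14*(11 + 2))²) - 4159377 = (-294 + 2*(-14*13)²) - 4159377 = (-294 + 2*(-182)²) - 4159377 = (-294 + 2*33124) - 4159377 = (-294 + 66248) - 4159377 = 65954 - 4159377 = -4093423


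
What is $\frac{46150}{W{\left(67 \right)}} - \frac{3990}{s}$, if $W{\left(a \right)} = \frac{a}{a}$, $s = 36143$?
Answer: $\frac{1667995460}{36143} \approx 46150.0$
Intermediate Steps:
$W{\left(a \right)} = 1$
$\frac{46150}{W{\left(67 \right)}} - \frac{3990}{s} = \frac{46150}{1} - \frac{3990}{36143} = 46150 \cdot 1 - \frac{3990}{36143} = 46150 - \frac{3990}{36143} = \frac{1667995460}{36143}$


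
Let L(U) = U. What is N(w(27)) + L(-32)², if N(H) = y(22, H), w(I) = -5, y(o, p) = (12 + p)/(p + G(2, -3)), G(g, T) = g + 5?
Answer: 2055/2 ≈ 1027.5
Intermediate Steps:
G(g, T) = 5 + g
y(o, p) = (12 + p)/(7 + p) (y(o, p) = (12 + p)/(p + (5 + 2)) = (12 + p)/(p + 7) = (12 + p)/(7 + p))
N(H) = (12 + H)/(7 + H)
N(w(27)) + L(-32)² = (12 - 5)/(7 - 5) + (-32)² = 7/2 + 1024 = 2055/2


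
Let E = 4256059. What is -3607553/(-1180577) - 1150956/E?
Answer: 13995166232015/5024605366043 ≈ 2.7853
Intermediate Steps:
-3607553/(-1180577) - 1150956/E = -3607553/(-1180577) - 1150956/4256059 = -3607553*(-1/1180577) - 1150956*1/4256059 = 3607553/1180577 - 1150956/4256059 = 13995166232015/5024605366043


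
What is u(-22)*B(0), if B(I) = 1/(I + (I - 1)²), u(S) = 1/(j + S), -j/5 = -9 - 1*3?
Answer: 1/38 ≈ 0.026316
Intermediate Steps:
j = 60 (j = -5*(-9 - 1*3) = -5*(-9 - 3) = -5*(-12) = 60)
u(S) = 1/(60 + S)
B(I) = 1/(I + (-1 + I)²)
u(-22)*B(0) = 1/((60 - 22)*(0 + (-1 + 0)²)) = 1/(38*(0 + (-1)²)) = 1/(38*(0 + 1)) = (1/38)/1 = (1/38)*1 = 1/38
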